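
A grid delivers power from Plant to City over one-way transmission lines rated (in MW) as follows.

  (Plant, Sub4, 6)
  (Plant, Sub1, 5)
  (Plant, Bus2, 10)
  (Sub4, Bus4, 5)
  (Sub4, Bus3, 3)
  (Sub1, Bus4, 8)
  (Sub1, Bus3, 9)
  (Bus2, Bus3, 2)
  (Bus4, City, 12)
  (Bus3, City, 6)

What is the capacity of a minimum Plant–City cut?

Augment Plant→Sub4→Bus4→City: bottleneck 5, flow now 5.
Augment Plant→Sub4→Bus3→City: bottleneck 1, flow now 6.
Augment Plant→Sub1→Bus4→City: bottleneck 5, flow now 11.
Augment Plant→Bus2→Bus3→City: bottleneck 2, flow now 13.
No augmenting path remains; maximum flow = 13.
By max-flow min-cut, the minimum cut capacity equals the max flow.
In the residual graph, reachable from Plant: {Plant, Bus2}.
Min-cut edges: Plant→Sub4 (6), Plant→Sub1 (5), Bus2→Bus3 (2); capacity 6 + 5 + 2 = 13.

13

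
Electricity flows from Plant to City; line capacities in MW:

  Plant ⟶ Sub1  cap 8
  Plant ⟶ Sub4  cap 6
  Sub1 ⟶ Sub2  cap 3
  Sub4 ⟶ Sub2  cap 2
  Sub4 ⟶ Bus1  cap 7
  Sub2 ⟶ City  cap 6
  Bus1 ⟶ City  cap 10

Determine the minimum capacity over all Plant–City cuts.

Augment Plant→Sub1→Sub2→City: bottleneck 3, flow now 3.
Augment Plant→Sub4→Sub2→City: bottleneck 2, flow now 5.
Augment Plant→Sub4→Bus1→City: bottleneck 4, flow now 9.
No augmenting path remains; maximum flow = 9.
By max-flow min-cut, the minimum cut capacity equals the max flow.
In the residual graph, reachable from Plant: {Plant, Sub1}.
Min-cut edges: Plant→Sub4 (6), Sub1→Sub2 (3); capacity 6 + 3 = 9.

9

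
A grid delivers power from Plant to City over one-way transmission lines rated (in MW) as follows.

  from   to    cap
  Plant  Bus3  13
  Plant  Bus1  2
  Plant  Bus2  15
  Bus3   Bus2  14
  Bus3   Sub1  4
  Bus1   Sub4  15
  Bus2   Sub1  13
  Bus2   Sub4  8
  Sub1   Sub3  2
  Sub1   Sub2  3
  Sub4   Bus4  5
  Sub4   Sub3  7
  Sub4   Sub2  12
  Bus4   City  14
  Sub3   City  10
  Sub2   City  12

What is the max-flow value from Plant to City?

Augment Plant→Bus3→Sub1→Sub3→City: bottleneck 2, flow now 2.
Augment Plant→Bus3→Sub1→Sub2→City: bottleneck 2, flow now 4.
Augment Plant→Bus1→Sub4→Bus4→City: bottleneck 2, flow now 6.
Augment Plant→Bus2→Sub1→Sub2→City: bottleneck 1, flow now 7.
Augment Plant→Bus2→Sub4→Bus4→City: bottleneck 3, flow now 10.
Augment Plant→Bus2→Sub4→Sub3→City: bottleneck 5, flow now 15.
No augmenting path remains; maximum flow = 15.
In the residual graph, reachable from Plant: {Plant, Bus3, Bus2, Sub1}.
Min-cut edges: Plant→Bus1 (2), Bus2→Sub4 (8), Sub1→Sub3 (2), Sub1→Sub2 (3); capacity 2 + 8 + 2 + 3 = 15.
This cut is saturated, so no flow can exceed 15.

15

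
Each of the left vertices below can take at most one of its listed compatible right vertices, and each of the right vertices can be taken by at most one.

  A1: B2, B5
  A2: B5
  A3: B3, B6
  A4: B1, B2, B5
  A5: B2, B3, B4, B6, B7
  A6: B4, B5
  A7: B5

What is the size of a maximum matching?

6

Unit-capacity flow: source→left, listed edges, right→sink; max matching = max flow.
Augmenting path A1→B2 (+1); matched 1.
Augmenting path A2→B5 (+1); matched 2.
Augmenting path A3→B3 (+1); matched 3.
Augmenting path A4→B1 (+1); matched 4.
Augmenting path A5→B4 (+1); matched 5.
Augmenting path A6→B4→A5→B6 (+1); matched 6.
No augmenting path remains; maximum matching = 6.
König certificate: {A1, A3, A4, A5, A6, B5} is a vertex cover of size 6 (every listed pair touches it), so no matching can be larger.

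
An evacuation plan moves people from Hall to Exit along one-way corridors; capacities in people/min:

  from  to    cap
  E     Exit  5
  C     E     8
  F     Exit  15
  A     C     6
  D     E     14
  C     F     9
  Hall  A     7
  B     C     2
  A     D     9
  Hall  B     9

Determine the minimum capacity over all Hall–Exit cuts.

9

Augment Hall→A→C→E→Exit: bottleneck 5, flow now 5.
Augment Hall→A→C→F→Exit: bottleneck 1, flow now 6.
Augment Hall→B→C→F→Exit: bottleneck 2, flow now 8.
Augment Hall→A→D→E→C→F→Exit: bottleneck 1, flow now 9. (uses reverse residual edge)
No augmenting path remains; maximum flow = 9.
By max-flow min-cut, the minimum cut capacity equals the max flow.
In the residual graph, reachable from Hall: {Hall, B}.
Min-cut edges: Hall→A (7), B→C (2); capacity 7 + 2 = 9.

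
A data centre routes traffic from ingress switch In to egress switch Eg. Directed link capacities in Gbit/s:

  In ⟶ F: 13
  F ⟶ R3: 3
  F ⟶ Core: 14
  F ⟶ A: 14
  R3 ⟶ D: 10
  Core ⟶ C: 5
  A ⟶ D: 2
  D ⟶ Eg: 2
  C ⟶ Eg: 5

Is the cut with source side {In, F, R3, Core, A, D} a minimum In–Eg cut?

Given cut capacity: 5 + 2 = 7.
Augment In→F→R3→D→Eg: bottleneck 2, flow now 2.
Augment In→F→Core→C→Eg: bottleneck 5, flow now 7.
No augmenting path remains; maximum flow = 7.
Cut capacity 7 equals the max flow, so it is a minimum cut.

Yes — it is a minimum cut (capacity 7).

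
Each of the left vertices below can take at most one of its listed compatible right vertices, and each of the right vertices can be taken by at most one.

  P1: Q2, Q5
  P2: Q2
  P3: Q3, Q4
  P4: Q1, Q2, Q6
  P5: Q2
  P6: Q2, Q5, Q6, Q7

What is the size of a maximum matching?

Unit-capacity flow: source→left, listed edges, right→sink; max matching = max flow.
Augmenting path P1→Q2 (+1); matched 1.
Augmenting path P3→Q3 (+1); matched 2.
Augmenting path P4→Q1 (+1); matched 3.
Augmenting path P6→Q5 (+1); matched 4.
Augmenting path P2→Q2→P1→Q5→P6→Q6 (+1); matched 5.
No augmenting path remains; maximum matching = 5.
König certificate: {P1, P3, P4, P6, Q2} is a vertex cover of size 5 (every listed pair touches it), so no matching can be larger.

5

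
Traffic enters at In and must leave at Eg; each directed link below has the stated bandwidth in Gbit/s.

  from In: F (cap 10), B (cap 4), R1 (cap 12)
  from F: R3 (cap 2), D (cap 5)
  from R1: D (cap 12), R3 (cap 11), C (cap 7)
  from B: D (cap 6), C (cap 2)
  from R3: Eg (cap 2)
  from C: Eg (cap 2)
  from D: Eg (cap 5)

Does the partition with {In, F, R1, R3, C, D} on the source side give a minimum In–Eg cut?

Given cut capacity: 4 + 2 + 2 + 5 = 13.
Augment In→F→R3→Eg: bottleneck 2, flow now 2.
Augment In→F→D→Eg: bottleneck 5, flow now 7.
Augment In→R1→C→Eg: bottleneck 2, flow now 9.
No augmenting path remains; maximum flow = 9.
In the residual graph, reachable from In: {In, F, R1, B, R3, C, D}.
Min-cut edges: R3→Eg (2), C→Eg (2), D→Eg (5); capacity 2 + 2 + 5 = 9.
Cut capacity 13 exceeds the max flow 9, so it is not minimum.

No — its capacity is 13, but the minimum cut has capacity 9.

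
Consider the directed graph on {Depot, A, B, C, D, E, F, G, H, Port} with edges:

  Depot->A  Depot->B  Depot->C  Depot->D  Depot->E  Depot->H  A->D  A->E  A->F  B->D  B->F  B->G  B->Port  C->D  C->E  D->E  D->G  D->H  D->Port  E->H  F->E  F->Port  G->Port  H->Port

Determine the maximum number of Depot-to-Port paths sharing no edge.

5

Assign every edge capacity 1; by Menger, the answer equals the max flow.
Path Depot→B→Port (+1); total 1.
Path Depot→D→Port (+1); total 2.
Path Depot→H→Port (+1); total 3.
Path Depot→A→F→Port (+1); total 4.
Path Depot→C→D→G→Port (+1); total 5.
No residual Depot→Port path; max flow = 5.
Certifying cut of size 5: {Depot→A, Depot→B, Depot→C, Depot→D, H→Port}.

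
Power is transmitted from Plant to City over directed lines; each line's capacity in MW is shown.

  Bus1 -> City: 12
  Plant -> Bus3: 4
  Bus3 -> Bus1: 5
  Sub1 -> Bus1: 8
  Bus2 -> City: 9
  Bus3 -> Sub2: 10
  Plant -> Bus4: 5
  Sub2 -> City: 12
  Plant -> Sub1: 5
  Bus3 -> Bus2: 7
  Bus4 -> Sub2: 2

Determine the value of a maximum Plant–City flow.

Augment Plant→Sub1→Bus1→City: bottleneck 5, flow now 5.
Augment Plant→Bus4→Sub2→City: bottleneck 2, flow now 7.
Augment Plant→Bus3→Sub2→City: bottleneck 4, flow now 11.
No augmenting path remains; maximum flow = 11.
In the residual graph, reachable from Plant: {Plant, Bus4}.
Min-cut edges: Plant→Sub1 (5), Plant→Bus3 (4), Bus4→Sub2 (2); capacity 5 + 4 + 2 = 11.
This cut is saturated, so no flow can exceed 11.

11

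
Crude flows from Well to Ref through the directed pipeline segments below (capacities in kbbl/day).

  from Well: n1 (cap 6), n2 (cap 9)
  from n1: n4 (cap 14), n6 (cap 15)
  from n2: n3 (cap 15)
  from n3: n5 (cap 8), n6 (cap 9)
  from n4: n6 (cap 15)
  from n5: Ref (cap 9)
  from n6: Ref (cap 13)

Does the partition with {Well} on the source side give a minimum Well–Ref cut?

Yes — it is a minimum cut (capacity 15).

Given cut capacity: 6 + 9 = 15.
Augment Well→n1→n6→Ref: bottleneck 6, flow now 6.
Augment Well→n2→n3→n5→Ref: bottleneck 8, flow now 14.
Augment Well→n2→n3→n6→Ref: bottleneck 1, flow now 15.
No augmenting path remains; maximum flow = 15.
Cut capacity 15 equals the max flow, so it is a minimum cut.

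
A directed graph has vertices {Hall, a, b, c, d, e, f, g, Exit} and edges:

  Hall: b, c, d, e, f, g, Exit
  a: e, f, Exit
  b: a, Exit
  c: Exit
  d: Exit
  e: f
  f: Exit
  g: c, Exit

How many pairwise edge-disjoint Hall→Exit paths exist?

6

Assign every edge capacity 1; by Menger, the answer equals the max flow.
Path Hall→Exit (+1); total 1.
Path Hall→b→Exit (+1); total 2.
Path Hall→c→Exit (+1); total 3.
Path Hall→d→Exit (+1); total 4.
Path Hall→f→Exit (+1); total 5.
Path Hall→g→Exit (+1); total 6.
No residual Hall→Exit path; max flow = 6.
Certifying cut of size 6: {Hall→Exit, Hall→b, Hall→c, Hall→d, Hall→g, f→Exit}.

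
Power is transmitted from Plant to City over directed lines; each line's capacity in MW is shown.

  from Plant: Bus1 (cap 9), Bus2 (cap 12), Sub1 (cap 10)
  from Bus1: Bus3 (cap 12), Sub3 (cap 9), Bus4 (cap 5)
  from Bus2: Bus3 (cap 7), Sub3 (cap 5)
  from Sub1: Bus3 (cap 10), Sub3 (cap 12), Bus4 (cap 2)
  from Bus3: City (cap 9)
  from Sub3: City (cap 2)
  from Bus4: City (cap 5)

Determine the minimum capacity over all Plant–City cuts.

16

Augment Plant→Bus1→Bus3→City: bottleneck 9, flow now 9.
Augment Plant→Bus2→Sub3→City: bottleneck 2, flow now 11.
Augment Plant→Sub1→Bus4→City: bottleneck 2, flow now 13.
Augment Plant→Bus2→Bus3→Bus1→Bus4→City: bottleneck 3, flow now 16. (uses reverse residual edge)
No augmenting path remains; maximum flow = 16.
By max-flow min-cut, the minimum cut capacity equals the max flow.
In the residual graph, reachable from Plant: {Plant, Bus1, Bus2, Sub1, Bus3, Sub3, Bus4}.
Min-cut edges: Bus3→City (9), Sub3→City (2), Bus4→City (5); capacity 9 + 2 + 5 = 16.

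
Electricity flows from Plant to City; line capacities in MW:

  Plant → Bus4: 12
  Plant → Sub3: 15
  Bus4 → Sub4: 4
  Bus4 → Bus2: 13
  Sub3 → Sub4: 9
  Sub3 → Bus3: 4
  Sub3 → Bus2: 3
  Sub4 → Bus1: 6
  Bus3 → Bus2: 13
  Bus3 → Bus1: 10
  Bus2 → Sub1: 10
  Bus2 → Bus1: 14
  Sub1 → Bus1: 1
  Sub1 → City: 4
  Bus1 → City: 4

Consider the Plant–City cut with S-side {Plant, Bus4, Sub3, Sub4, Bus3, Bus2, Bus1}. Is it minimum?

Given cut capacity: 10 + 4 = 14.
Augment Plant→Bus4→Sub4→Bus1→City: bottleneck 4, flow now 4.
Augment Plant→Bus4→Bus2→Sub1→City: bottleneck 4, flow now 8.
No augmenting path remains; maximum flow = 8.
In the residual graph, reachable from Plant: {Plant, Bus4, Sub3, Sub4, Bus3, Bus2, Sub1, Bus1}.
Min-cut edges: Sub1→City (4), Bus1→City (4); capacity 4 + 4 = 8.
Cut capacity 14 exceeds the max flow 8, so it is not minimum.

No — its capacity is 14, but the minimum cut has capacity 8.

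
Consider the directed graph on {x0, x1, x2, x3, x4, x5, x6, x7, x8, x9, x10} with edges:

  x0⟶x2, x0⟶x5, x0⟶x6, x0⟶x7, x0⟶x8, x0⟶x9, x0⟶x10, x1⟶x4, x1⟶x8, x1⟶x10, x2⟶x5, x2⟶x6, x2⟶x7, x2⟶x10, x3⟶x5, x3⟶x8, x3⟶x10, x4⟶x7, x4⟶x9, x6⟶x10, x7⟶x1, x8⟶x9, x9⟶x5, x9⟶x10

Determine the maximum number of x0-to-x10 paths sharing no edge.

5

Assign every edge capacity 1; by Menger, the answer equals the max flow.
Path x0→x10 (+1); total 1.
Path x0→x2→x10 (+1); total 2.
Path x0→x6→x10 (+1); total 3.
Path x0→x9→x10 (+1); total 4.
Path x0→x7→x1→x10 (+1); total 5.
No residual x0→x10 path; max flow = 5.
Certifying cut of size 5: {x0→x10, x0→x2, x0→x6, x0→x7, x9→x10}.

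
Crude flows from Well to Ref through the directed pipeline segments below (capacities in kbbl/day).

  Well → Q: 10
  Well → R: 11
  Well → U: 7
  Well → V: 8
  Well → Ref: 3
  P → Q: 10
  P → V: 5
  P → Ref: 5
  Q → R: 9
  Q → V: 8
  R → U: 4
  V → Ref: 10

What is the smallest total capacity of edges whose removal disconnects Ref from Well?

Augment Well→Ref: bottleneck 3, flow now 3.
Augment Well→V→Ref: bottleneck 8, flow now 11.
Augment Well→Q→V→Ref: bottleneck 2, flow now 13.
No augmenting path remains; maximum flow = 13.
By max-flow min-cut, the minimum cut capacity equals the max flow.
In the residual graph, reachable from Well: {Well, Q, R, U, V}.
Min-cut edges: Well→Ref (3), V→Ref (10); capacity 3 + 10 = 13.

13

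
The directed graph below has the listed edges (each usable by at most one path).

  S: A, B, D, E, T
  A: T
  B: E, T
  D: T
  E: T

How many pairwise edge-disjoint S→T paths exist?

5

Assign every edge capacity 1; by Menger, the answer equals the max flow.
Path S→T (+1); total 1.
Path S→A→T (+1); total 2.
Path S→B→T (+1); total 3.
Path S→D→T (+1); total 4.
Path S→E→T (+1); total 5.
No residual S→T path; max flow = 5.
Certifying cut of size 5: {S→A, S→B, S→D, S→E, S→T}.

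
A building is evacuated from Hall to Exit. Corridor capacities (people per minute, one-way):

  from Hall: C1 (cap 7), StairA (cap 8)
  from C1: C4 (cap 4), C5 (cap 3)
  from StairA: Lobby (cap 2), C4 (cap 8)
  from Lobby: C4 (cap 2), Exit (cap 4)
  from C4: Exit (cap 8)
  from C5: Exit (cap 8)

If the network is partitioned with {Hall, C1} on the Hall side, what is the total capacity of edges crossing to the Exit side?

15

Edges leaving {Hall, C1}: Hall→StairA (8), C1→C4 (4), C1→C5 (3).
Cut capacity = 8 + 4 + 3 = 15.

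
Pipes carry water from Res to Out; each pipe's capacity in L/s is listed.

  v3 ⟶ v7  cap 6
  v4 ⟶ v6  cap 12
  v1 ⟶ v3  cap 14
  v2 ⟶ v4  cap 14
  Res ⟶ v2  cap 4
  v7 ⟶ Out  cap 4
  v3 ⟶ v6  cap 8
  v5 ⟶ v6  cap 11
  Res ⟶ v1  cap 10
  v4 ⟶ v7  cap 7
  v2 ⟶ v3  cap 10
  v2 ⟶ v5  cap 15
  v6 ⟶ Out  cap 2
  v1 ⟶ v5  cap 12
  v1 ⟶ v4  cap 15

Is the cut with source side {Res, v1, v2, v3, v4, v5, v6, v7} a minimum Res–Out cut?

Given cut capacity: 2 + 4 = 6.
Augment Res→v1→v3→v6→Out: bottleneck 2, flow now 2.
Augment Res→v1→v3→v7→Out: bottleneck 4, flow now 6.
No augmenting path remains; maximum flow = 6.
Cut capacity 6 equals the max flow, so it is a minimum cut.

Yes — it is a minimum cut (capacity 6).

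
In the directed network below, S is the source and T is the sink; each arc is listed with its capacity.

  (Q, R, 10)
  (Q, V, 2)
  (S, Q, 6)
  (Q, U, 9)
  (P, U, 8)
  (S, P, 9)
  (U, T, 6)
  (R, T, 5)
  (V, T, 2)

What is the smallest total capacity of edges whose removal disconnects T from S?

Augment S→P→U→T: bottleneck 6, flow now 6.
Augment S→Q→R→T: bottleneck 5, flow now 11.
Augment S→Q→V→T: bottleneck 1, flow now 12.
No augmenting path remains; maximum flow = 12.
By max-flow min-cut, the minimum cut capacity equals the max flow.
In the residual graph, reachable from S: {S, P, U}.
Min-cut edges: S→Q (6), U→T (6); capacity 6 + 6 = 12.

12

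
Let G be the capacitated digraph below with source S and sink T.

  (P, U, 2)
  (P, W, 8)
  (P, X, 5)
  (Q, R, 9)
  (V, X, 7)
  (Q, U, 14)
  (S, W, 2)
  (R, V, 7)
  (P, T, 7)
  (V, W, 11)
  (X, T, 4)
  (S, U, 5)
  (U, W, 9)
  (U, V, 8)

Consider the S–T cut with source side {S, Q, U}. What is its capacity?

28

Edges leaving {S, Q, U}: S→W (2), Q→R (9), U→V (8), U→W (9).
Cut capacity = 2 + 9 + 8 + 9 = 28.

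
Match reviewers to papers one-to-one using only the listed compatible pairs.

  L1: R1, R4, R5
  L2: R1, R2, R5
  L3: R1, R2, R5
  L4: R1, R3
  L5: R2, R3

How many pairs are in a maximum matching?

5

Unit-capacity flow: source→left, listed edges, right→sink; max matching = max flow.
Augmenting path L1→R1 (+1); matched 1.
Augmenting path L2→R2 (+1); matched 2.
Augmenting path L3→R5 (+1); matched 3.
Augmenting path L4→R3 (+1); matched 4.
Augmenting path L5→R2→L2→R1→L1→R4 (+1); matched 5.
No augmenting path remains; maximum matching = 5.
König certificate: {L1, L2, L3, L4, L5} is a vertex cover of size 5 (every listed pair touches it), so no matching can be larger.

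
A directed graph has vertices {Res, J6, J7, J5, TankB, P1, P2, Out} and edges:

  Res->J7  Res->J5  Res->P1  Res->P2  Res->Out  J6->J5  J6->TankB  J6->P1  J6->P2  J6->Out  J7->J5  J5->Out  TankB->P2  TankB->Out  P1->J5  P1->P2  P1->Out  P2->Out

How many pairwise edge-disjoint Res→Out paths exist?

4

Assign every edge capacity 1; by Menger, the answer equals the max flow.
Path Res→Out (+1); total 1.
Path Res→J5→Out (+1); total 2.
Path Res→P1→Out (+1); total 3.
Path Res→P2→Out (+1); total 4.
No residual Res→Out path; max flow = 4.
Certifying cut of size 4: {J5→Out, Res→Out, Res→P1, Res→P2}.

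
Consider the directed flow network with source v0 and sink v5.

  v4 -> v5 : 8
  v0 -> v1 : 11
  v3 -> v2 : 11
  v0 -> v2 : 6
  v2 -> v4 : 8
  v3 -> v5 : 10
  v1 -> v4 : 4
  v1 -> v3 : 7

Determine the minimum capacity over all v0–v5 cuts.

Augment v0→v1→v3→v5: bottleneck 7, flow now 7.
Augment v0→v1→v4→v5: bottleneck 4, flow now 11.
Augment v0→v2→v4→v5: bottleneck 4, flow now 15.
No augmenting path remains; maximum flow = 15.
By max-flow min-cut, the minimum cut capacity equals the max flow.
In the residual graph, reachable from v0: {v0, v1, v2, v4}.
Min-cut edges: v1→v3 (7), v4→v5 (8); capacity 7 + 8 = 15.

15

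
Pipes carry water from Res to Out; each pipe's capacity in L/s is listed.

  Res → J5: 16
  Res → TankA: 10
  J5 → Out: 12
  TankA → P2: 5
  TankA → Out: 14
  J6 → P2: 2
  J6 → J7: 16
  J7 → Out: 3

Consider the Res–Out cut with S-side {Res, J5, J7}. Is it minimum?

No — its capacity is 25, but the minimum cut has capacity 22.

Given cut capacity: 10 + 12 + 3 = 25.
Augment Res→J5→Out: bottleneck 12, flow now 12.
Augment Res→TankA→Out: bottleneck 10, flow now 22.
No augmenting path remains; maximum flow = 22.
In the residual graph, reachable from Res: {Res, J5}.
Min-cut edges: Res→TankA (10), J5→Out (12); capacity 10 + 12 = 22.
Cut capacity 25 exceeds the max flow 22, so it is not minimum.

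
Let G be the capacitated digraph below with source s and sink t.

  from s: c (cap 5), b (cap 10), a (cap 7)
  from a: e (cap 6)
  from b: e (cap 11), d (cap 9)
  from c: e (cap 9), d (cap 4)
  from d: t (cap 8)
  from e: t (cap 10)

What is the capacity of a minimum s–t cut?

Augment s→a→e→t: bottleneck 6, flow now 6.
Augment s→b→d→t: bottleneck 8, flow now 14.
Augment s→b→e→t: bottleneck 2, flow now 16.
Augment s→c→e→t: bottleneck 2, flow now 18.
No augmenting path remains; maximum flow = 18.
By max-flow min-cut, the minimum cut capacity equals the max flow.
In the residual graph, reachable from s: {s, a, b, c, d, e}.
Min-cut edges: d→t (8), e→t (10); capacity 8 + 10 = 18.

18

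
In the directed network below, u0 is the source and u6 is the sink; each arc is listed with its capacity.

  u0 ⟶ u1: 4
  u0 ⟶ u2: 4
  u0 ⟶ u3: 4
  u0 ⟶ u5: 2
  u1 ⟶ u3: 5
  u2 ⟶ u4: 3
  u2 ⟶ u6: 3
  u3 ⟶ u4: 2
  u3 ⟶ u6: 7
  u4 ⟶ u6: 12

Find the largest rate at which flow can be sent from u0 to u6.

12

Augment u0→u2→u6: bottleneck 3, flow now 3.
Augment u0→u3→u6: bottleneck 4, flow now 7.
Augment u0→u1→u3→u6: bottleneck 3, flow now 10.
Augment u0→u2→u4→u6: bottleneck 1, flow now 11.
Augment u0→u1→u3→u4→u6: bottleneck 1, flow now 12.
No augmenting path remains; maximum flow = 12.
In the residual graph, reachable from u0: {u0, u5}.
Min-cut edges: u0→u1 (4), u0→u2 (4), u0→u3 (4); capacity 4 + 4 + 4 = 12.
This cut is saturated, so no flow can exceed 12.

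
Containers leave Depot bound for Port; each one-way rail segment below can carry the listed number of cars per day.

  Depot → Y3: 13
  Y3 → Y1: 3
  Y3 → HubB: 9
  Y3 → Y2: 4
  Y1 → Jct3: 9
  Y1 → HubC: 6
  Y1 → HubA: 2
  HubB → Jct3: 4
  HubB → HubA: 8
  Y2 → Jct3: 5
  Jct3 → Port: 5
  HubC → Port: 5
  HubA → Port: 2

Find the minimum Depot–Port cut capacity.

Augment Depot→Y3→Y1→Jct3→Port: bottleneck 3, flow now 3.
Augment Depot→Y3→HubB→Jct3→Port: bottleneck 2, flow now 5.
Augment Depot→Y3→HubB→HubA→Port: bottleneck 2, flow now 7.
Augment Depot→Y3→HubB→Jct3→Y1→HubC→Port: bottleneck 2, flow now 9. (uses reverse residual edge)
Augment Depot→Y3→Y2→Jct3→Y1→HubC→Port: bottleneck 1, flow now 10. (uses reverse residual edge)
No augmenting path remains; maximum flow = 10.
By max-flow min-cut, the minimum cut capacity equals the max flow.
In the residual graph, reachable from Depot: {Depot, Y3, HubB, Y2, Jct3, HubA}.
Min-cut edges: Y3→Y1 (3), Jct3→Port (5), HubA→Port (2); capacity 3 + 5 + 2 = 10.

10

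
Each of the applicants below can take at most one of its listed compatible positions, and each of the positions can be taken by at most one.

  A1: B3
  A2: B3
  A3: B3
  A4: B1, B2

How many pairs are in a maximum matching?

Unit-capacity flow: source→left, listed edges, right→sink; max matching = max flow.
Augmenting path A1→B3 (+1); matched 1.
Augmenting path A4→B1 (+1); matched 2.
No augmenting path remains; maximum matching = 2.
König certificate: {A4, B3} is a vertex cover of size 2 (every listed pair touches it), so no matching can be larger.

2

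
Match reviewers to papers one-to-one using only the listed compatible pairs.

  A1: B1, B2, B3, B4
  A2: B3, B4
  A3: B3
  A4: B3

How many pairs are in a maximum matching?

3

Unit-capacity flow: source→left, listed edges, right→sink; max matching = max flow.
Augmenting path A1→B1 (+1); matched 1.
Augmenting path A2→B3 (+1); matched 2.
Augmenting path A3→B3→A2→B4 (+1); matched 3.
No augmenting path remains; maximum matching = 3.
König certificate: {A1, A2, B3} is a vertex cover of size 3 (every listed pair touches it), so no matching can be larger.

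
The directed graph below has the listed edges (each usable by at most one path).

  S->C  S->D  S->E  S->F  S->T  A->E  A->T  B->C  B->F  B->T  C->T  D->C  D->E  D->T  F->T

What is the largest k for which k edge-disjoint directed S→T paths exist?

4

Assign every edge capacity 1; by Menger, the answer equals the max flow.
Path S→T (+1); total 1.
Path S→C→T (+1); total 2.
Path S→D→T (+1); total 3.
Path S→F→T (+1); total 4.
No residual S→T path; max flow = 4.
Certifying cut of size 4: {S→C, S→D, S→F, S→T}.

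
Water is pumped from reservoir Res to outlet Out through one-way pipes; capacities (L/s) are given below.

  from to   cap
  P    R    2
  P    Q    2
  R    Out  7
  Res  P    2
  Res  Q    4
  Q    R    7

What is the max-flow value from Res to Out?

6

Augment Res→P→R→Out: bottleneck 2, flow now 2.
Augment Res→Q→R→Out: bottleneck 4, flow now 6.
No augmenting path remains; maximum flow = 6.
In the residual graph, reachable from Res: {Res}.
Min-cut edges: Res→P (2), Res→Q (4); capacity 2 + 4 = 6.
This cut is saturated, so no flow can exceed 6.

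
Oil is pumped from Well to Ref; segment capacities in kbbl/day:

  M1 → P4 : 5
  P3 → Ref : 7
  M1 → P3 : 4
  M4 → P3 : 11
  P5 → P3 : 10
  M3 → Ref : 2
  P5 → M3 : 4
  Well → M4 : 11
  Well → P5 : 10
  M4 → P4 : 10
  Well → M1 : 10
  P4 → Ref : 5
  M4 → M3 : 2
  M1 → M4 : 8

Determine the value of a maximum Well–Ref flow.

Augment Well→M1→P3→Ref: bottleneck 4, flow now 4.
Augment Well→M1→P4→Ref: bottleneck 5, flow now 9.
Augment Well→P5→M3→Ref: bottleneck 2, flow now 11.
Augment Well→P5→P3→Ref: bottleneck 3, flow now 14.
No augmenting path remains; maximum flow = 14.
In the residual graph, reachable from Well: {Well, M1, P5, M4, M3, P3, P4}.
Min-cut edges: M3→Ref (2), P3→Ref (7), P4→Ref (5); capacity 2 + 7 + 5 = 14.
This cut is saturated, so no flow can exceed 14.

14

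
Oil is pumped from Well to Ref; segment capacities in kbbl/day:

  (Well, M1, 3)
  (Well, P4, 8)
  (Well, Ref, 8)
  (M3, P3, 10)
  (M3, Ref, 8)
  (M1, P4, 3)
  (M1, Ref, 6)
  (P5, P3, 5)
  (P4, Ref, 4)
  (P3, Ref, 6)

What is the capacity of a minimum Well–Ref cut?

15

Augment Well→Ref: bottleneck 8, flow now 8.
Augment Well→M1→Ref: bottleneck 3, flow now 11.
Augment Well→P4→Ref: bottleneck 4, flow now 15.
No augmenting path remains; maximum flow = 15.
By max-flow min-cut, the minimum cut capacity equals the max flow.
In the residual graph, reachable from Well: {Well, P4}.
Min-cut edges: Well→M1 (3), Well→Ref (8), P4→Ref (4); capacity 3 + 8 + 4 = 15.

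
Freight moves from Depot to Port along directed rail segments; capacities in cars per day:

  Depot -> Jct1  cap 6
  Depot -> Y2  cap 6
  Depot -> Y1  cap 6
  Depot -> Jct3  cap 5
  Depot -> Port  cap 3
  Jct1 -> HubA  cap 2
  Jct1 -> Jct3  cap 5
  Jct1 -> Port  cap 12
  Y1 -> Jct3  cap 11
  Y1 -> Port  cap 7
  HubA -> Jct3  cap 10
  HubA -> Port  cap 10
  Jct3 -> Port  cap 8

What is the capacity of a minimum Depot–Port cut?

20

Augment Depot→Port: bottleneck 3, flow now 3.
Augment Depot→Jct1→Port: bottleneck 6, flow now 9.
Augment Depot→Y1→Port: bottleneck 6, flow now 15.
Augment Depot→Jct3→Port: bottleneck 5, flow now 20.
No augmenting path remains; maximum flow = 20.
By max-flow min-cut, the minimum cut capacity equals the max flow.
In the residual graph, reachable from Depot: {Depot, Y2}.
Min-cut edges: Depot→Jct1 (6), Depot→Y1 (6), Depot→Jct3 (5), Depot→Port (3); capacity 6 + 6 + 5 + 3 = 20.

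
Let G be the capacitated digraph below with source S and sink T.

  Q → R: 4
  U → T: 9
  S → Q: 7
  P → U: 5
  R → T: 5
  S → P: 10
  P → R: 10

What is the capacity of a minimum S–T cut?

10

Augment S→P→R→T: bottleneck 5, flow now 5.
Augment S→P→U→T: bottleneck 5, flow now 10.
No augmenting path remains; maximum flow = 10.
By max-flow min-cut, the minimum cut capacity equals the max flow.
In the residual graph, reachable from S: {S, P, Q, R}.
Min-cut edges: P→U (5), R→T (5); capacity 5 + 5 = 10.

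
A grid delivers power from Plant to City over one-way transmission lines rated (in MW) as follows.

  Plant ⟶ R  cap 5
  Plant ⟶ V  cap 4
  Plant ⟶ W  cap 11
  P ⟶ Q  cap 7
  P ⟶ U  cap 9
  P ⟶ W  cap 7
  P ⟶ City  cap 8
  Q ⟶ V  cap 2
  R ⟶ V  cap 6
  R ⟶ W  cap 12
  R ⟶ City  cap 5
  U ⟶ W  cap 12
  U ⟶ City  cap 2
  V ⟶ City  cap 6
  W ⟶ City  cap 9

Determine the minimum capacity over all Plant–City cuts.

Augment Plant→R→City: bottleneck 5, flow now 5.
Augment Plant→V→City: bottleneck 4, flow now 9.
Augment Plant→W→City: bottleneck 9, flow now 18.
No augmenting path remains; maximum flow = 18.
By max-flow min-cut, the minimum cut capacity equals the max flow.
In the residual graph, reachable from Plant: {Plant, W}.
Min-cut edges: Plant→R (5), Plant→V (4), W→City (9); capacity 5 + 4 + 9 = 18.

18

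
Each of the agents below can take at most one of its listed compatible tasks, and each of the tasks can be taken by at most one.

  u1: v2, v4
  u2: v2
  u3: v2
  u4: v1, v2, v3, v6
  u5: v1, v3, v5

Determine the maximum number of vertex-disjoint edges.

4

Unit-capacity flow: source→left, listed edges, right→sink; max matching = max flow.
Augmenting path u1→v2 (+1); matched 1.
Augmenting path u4→v1 (+1); matched 2.
Augmenting path u5→v3 (+1); matched 3.
Augmenting path u2→v2→u1→v4 (+1); matched 4.
No augmenting path remains; maximum matching = 4.
König certificate: {u1, u4, u5, v2} is a vertex cover of size 4 (every listed pair touches it), so no matching can be larger.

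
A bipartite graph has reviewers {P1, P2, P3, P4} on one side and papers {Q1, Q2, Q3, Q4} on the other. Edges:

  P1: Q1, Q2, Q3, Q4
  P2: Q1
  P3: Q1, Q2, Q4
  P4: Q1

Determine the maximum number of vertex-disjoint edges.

3

Unit-capacity flow: source→left, listed edges, right→sink; max matching = max flow.
Augmenting path P1→Q1 (+1); matched 1.
Augmenting path P3→Q2 (+1); matched 2.
Augmenting path P2→Q1→P1→Q3 (+1); matched 3.
No augmenting path remains; maximum matching = 3.
König certificate: {P1, P3, Q1} is a vertex cover of size 3 (every listed pair touches it), so no matching can be larger.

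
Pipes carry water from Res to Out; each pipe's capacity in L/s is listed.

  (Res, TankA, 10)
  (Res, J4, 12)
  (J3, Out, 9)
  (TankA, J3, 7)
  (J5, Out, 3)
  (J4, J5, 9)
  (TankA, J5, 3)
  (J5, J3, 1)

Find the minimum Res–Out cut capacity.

Augment Res→TankA→J3→Out: bottleneck 7, flow now 7.
Augment Res→TankA→J5→Out: bottleneck 3, flow now 10.
Augment Res→J4→J5→J3→Out: bottleneck 1, flow now 11.
No augmenting path remains; maximum flow = 11.
By max-flow min-cut, the minimum cut capacity equals the max flow.
In the residual graph, reachable from Res: {Res, TankA, J4, J5}.
Min-cut edges: TankA→J3 (7), J5→J3 (1), J5→Out (3); capacity 7 + 1 + 3 = 11.

11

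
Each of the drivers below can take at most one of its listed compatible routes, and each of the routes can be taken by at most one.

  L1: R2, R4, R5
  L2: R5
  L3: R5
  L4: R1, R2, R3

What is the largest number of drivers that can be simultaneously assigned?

Unit-capacity flow: source→left, listed edges, right→sink; max matching = max flow.
Augmenting path L1→R2 (+1); matched 1.
Augmenting path L2→R5 (+1); matched 2.
Augmenting path L4→R1 (+1); matched 3.
No augmenting path remains; maximum matching = 3.
König certificate: {L1, L4, R5} is a vertex cover of size 3 (every listed pair touches it), so no matching can be larger.

3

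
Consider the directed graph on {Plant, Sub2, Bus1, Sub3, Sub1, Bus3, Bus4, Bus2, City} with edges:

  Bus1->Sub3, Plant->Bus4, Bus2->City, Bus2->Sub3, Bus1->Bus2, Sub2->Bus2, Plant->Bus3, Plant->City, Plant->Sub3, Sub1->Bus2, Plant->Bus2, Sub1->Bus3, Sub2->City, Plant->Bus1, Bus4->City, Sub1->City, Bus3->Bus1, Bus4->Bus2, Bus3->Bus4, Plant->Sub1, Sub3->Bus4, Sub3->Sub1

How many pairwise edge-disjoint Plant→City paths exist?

4

Assign every edge capacity 1; by Menger, the answer equals the max flow.
Path Plant→City (+1); total 1.
Path Plant→Sub1→City (+1); total 2.
Path Plant→Bus4→City (+1); total 3.
Path Plant→Bus2→City (+1); total 4.
No residual Plant→City path; max flow = 4.
Certifying cut of size 4: {Bus2→City, Bus4→City, Plant→City, Sub1→City}.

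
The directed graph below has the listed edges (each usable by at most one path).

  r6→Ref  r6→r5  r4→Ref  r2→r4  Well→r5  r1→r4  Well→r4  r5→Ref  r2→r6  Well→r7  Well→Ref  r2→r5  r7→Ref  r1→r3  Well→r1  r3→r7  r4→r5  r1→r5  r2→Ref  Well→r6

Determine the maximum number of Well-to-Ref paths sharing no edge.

Assign every edge capacity 1; by Menger, the answer equals the max flow.
Path Well→Ref (+1); total 1.
Path Well→r4→Ref (+1); total 2.
Path Well→r5→Ref (+1); total 3.
Path Well→r6→Ref (+1); total 4.
Path Well→r7→Ref (+1); total 5.
No residual Well→Ref path; max flow = 5.
Certifying cut of size 5: {Well→Ref, Well→r6, r4→Ref, r5→Ref, r7→Ref}.

5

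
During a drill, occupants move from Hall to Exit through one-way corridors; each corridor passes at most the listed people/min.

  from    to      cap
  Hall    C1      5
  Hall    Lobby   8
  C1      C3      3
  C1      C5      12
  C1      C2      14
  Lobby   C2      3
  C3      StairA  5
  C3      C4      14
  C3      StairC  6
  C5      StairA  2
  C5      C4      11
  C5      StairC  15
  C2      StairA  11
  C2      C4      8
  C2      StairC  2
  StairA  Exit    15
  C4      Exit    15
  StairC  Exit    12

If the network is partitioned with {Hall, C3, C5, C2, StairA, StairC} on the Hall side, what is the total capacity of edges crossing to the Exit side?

73

Edges leaving {Hall, C3, C5, C2, StairA, StairC}: Hall→C1 (5), Hall→Lobby (8), C3→C4 (14), C5→C4 (11), C2→C4 (8), StairA→Exit (15), StairC→Exit (12).
Cut capacity = 5 + 8 + 14 + 11 + 8 + 15 + 12 = 73.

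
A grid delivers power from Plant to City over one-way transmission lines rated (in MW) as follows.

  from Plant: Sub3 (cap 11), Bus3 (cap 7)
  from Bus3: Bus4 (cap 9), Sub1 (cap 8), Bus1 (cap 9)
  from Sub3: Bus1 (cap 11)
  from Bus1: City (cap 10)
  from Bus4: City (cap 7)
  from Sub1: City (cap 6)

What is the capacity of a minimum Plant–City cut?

17

Augment Plant→Bus3→Bus1→City: bottleneck 7, flow now 7.
Augment Plant→Sub3→Bus1→City: bottleneck 3, flow now 10.
Augment Plant→Sub3→Bus1→Bus3→Bus4→City: bottleneck 7, flow now 17. (uses reverse residual edge)
No augmenting path remains; maximum flow = 17.
By max-flow min-cut, the minimum cut capacity equals the max flow.
In the residual graph, reachable from Plant: {Plant, Sub3, Bus1}.
Min-cut edges: Plant→Bus3 (7), Bus1→City (10); capacity 7 + 10 = 17.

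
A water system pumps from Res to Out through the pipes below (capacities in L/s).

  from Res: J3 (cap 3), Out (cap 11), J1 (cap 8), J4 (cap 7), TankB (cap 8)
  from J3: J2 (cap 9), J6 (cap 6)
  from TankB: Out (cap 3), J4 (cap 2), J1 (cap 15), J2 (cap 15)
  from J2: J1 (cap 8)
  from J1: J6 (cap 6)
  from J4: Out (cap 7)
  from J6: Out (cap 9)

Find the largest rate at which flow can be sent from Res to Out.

30

Augment Res→Out: bottleneck 11, flow now 11.
Augment Res→TankB→Out: bottleneck 3, flow now 14.
Augment Res→J4→Out: bottleneck 7, flow now 21.
Augment Res→J3→J6→Out: bottleneck 3, flow now 24.
Augment Res→J1→J6→Out: bottleneck 6, flow now 30.
No augmenting path remains; maximum flow = 30.
In the residual graph, reachable from Res: {Res, TankB, J2, J1, J4}.
Min-cut edges: Res→J3 (3), Res→Out (11), TankB→Out (3), J1→J6 (6), J4→Out (7); capacity 3 + 11 + 3 + 6 + 7 = 30.
This cut is saturated, so no flow can exceed 30.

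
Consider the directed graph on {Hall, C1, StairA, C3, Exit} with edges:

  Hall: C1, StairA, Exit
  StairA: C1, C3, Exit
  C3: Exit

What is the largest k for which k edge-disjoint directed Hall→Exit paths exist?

Assign every edge capacity 1; by Menger, the answer equals the max flow.
Path Hall→Exit (+1); total 1.
Path Hall→StairA→Exit (+1); total 2.
No residual Hall→Exit path; max flow = 2.
Certifying cut of size 2: {Hall→Exit, Hall→StairA}.

2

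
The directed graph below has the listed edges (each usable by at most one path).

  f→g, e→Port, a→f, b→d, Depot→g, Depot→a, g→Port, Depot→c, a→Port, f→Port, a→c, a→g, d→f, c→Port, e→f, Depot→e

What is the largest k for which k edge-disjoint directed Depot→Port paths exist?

Assign every edge capacity 1; by Menger, the answer equals the max flow.
Path Depot→a→Port (+1); total 1.
Path Depot→c→Port (+1); total 2.
Path Depot→e→Port (+1); total 3.
Path Depot→g→Port (+1); total 4.
No residual Depot→Port path; max flow = 4.
Certifying cut of size 4: {Depot→a, Depot→c, Depot→e, Depot→g}.

4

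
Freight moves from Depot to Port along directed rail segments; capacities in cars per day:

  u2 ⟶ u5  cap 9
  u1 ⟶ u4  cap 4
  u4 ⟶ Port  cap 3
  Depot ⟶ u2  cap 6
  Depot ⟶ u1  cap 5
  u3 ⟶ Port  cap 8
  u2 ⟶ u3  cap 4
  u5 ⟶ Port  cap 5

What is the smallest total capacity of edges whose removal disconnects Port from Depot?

Augment Depot→u1→u4→Port: bottleneck 3, flow now 3.
Augment Depot→u2→u3→Port: bottleneck 4, flow now 7.
Augment Depot→u2→u5→Port: bottleneck 2, flow now 9.
No augmenting path remains; maximum flow = 9.
By max-flow min-cut, the minimum cut capacity equals the max flow.
In the residual graph, reachable from Depot: {Depot, u1, u4}.
Min-cut edges: Depot→u2 (6), u4→Port (3); capacity 6 + 3 = 9.

9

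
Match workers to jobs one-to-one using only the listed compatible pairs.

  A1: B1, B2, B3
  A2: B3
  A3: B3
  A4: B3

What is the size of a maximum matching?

Unit-capacity flow: source→left, listed edges, right→sink; max matching = max flow.
Augmenting path A1→B1 (+1); matched 1.
Augmenting path A2→B3 (+1); matched 2.
No augmenting path remains; maximum matching = 2.
König certificate: {A1, B3} is a vertex cover of size 2 (every listed pair touches it), so no matching can be larger.

2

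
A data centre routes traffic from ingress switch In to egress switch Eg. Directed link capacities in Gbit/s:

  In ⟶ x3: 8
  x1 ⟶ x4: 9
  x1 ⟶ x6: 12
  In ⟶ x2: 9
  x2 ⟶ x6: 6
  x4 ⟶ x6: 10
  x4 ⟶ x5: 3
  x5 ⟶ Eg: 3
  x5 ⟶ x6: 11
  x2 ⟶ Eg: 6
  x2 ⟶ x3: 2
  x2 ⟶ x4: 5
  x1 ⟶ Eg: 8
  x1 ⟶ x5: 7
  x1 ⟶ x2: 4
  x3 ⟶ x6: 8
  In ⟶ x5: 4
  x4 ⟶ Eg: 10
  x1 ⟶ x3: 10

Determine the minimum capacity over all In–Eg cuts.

12

Augment In→x2→Eg: bottleneck 6, flow now 6.
Augment In→x5→Eg: bottleneck 3, flow now 9.
Augment In→x2→x4→Eg: bottleneck 3, flow now 12.
No augmenting path remains; maximum flow = 12.
By max-flow min-cut, the minimum cut capacity equals the max flow.
In the residual graph, reachable from In: {In, x3, x5, x6}.
Min-cut edges: In→x2 (9), x5→Eg (3); capacity 9 + 3 = 12.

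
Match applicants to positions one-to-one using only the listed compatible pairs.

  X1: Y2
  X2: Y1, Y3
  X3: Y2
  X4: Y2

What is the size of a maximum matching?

2

Unit-capacity flow: source→left, listed edges, right→sink; max matching = max flow.
Augmenting path X1→Y2 (+1); matched 1.
Augmenting path X2→Y1 (+1); matched 2.
No augmenting path remains; maximum matching = 2.
König certificate: {X2, Y2} is a vertex cover of size 2 (every listed pair touches it), so no matching can be larger.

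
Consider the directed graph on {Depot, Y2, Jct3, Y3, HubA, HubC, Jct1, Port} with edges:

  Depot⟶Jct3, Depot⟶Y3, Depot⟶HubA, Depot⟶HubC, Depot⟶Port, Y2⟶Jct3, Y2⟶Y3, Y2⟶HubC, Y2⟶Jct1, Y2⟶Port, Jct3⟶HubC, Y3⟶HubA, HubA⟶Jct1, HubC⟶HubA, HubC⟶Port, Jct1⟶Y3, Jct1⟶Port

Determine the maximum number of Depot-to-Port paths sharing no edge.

Assign every edge capacity 1; by Menger, the answer equals the max flow.
Path Depot→Port (+1); total 1.
Path Depot→HubC→Port (+1); total 2.
Path Depot→HubA→Jct1→Port (+1); total 3.
No residual Depot→Port path; max flow = 3.
Certifying cut of size 3: {Depot→Port, HubA→Jct1, HubC→Port}.

3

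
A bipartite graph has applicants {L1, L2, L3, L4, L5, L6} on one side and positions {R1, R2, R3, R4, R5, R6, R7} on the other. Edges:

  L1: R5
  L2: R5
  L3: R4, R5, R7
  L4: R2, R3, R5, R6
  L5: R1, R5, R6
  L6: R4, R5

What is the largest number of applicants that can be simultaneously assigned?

Unit-capacity flow: source→left, listed edges, right→sink; max matching = max flow.
Augmenting path L1→R5 (+1); matched 1.
Augmenting path L3→R4 (+1); matched 2.
Augmenting path L4→R2 (+1); matched 3.
Augmenting path L5→R1 (+1); matched 4.
Augmenting path L6→R4→L3→R7 (+1); matched 5.
No augmenting path remains; maximum matching = 5.
König certificate: {L3, L4, L5, L6, R5} is a vertex cover of size 5 (every listed pair touches it), so no matching can be larger.

5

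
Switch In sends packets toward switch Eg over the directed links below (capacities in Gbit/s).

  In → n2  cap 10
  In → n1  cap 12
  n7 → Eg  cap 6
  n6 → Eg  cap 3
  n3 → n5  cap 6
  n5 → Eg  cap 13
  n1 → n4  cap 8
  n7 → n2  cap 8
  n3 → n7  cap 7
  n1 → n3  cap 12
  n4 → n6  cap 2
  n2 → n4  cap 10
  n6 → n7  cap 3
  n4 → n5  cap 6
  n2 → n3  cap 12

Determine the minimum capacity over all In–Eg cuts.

Augment In→n1→n3→n5→Eg: bottleneck 6, flow now 6.
Augment In→n1→n3→n7→Eg: bottleneck 6, flow now 12.
Augment In→n2→n4→n5→Eg: bottleneck 6, flow now 18.
Augment In→n2→n4→n6→Eg: bottleneck 2, flow now 20.
No augmenting path remains; maximum flow = 20.
By max-flow min-cut, the minimum cut capacity equals the max flow.
In the residual graph, reachable from In: {In, n1, n2, n3, n4, n7}.
Min-cut edges: n3→n5 (6), n4→n5 (6), n4→n6 (2), n7→Eg (6); capacity 6 + 6 + 2 + 6 = 20.

20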